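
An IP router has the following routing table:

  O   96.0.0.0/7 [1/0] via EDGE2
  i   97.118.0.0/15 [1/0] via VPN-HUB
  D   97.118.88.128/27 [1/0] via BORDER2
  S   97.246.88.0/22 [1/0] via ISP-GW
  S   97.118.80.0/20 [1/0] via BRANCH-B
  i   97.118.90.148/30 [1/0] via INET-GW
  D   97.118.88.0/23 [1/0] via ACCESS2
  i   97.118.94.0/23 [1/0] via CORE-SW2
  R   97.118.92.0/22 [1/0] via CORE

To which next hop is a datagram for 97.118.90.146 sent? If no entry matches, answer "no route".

BRANCH-B

Routes whose prefix contains 97.118.90.146:
  96.0.0.0/7 (96.0.0.0 - 97.255.255.255) -> EDGE2
  97.118.0.0/15 (97.118.0.0 - 97.119.255.255) -> VPN-HUB
  97.118.80.0/20 (97.118.80.0 - 97.118.95.255) -> BRANCH-B
More-specific entries that do NOT match:
  97.118.90.148/30 (97.118.90.148 - 97.118.90.151) does not contain 97.118.90.146
  97.118.88.128/27 (97.118.88.128 - 97.118.88.159) does not contain 97.118.90.146
  97.118.88.0/23 (97.118.88.0 - 97.118.89.255) does not contain 97.118.90.146
  97.118.94.0/23 (97.118.94.0 - 97.118.95.255) does not contain 97.118.90.146
  97.246.88.0/22 (97.246.88.0 - 97.246.91.255) does not contain 97.118.90.146
  97.118.92.0/22 (97.118.92.0 - 97.118.95.255) does not contain 97.118.90.146
Longest matching prefix is /20 -> next hop BRANCH-B.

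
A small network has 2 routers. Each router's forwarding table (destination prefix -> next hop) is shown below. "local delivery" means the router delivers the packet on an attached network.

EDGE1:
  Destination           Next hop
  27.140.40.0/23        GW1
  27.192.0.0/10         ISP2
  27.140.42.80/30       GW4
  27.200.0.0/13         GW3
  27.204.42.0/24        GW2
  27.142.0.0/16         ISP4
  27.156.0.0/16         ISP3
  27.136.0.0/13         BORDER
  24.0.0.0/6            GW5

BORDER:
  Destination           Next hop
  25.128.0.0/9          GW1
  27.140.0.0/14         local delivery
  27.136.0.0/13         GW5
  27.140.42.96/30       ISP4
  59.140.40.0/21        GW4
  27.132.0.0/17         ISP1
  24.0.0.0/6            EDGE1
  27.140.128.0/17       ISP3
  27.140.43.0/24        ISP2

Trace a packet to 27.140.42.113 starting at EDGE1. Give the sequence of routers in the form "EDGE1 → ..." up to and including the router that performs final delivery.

At EDGE1: longest match for 27.140.42.113 is 27.136.0.0/13 -> BORDER
At BORDER: longest match for 27.140.42.113 is 27.140.0.0/14 -> local delivery

EDGE1 → BORDER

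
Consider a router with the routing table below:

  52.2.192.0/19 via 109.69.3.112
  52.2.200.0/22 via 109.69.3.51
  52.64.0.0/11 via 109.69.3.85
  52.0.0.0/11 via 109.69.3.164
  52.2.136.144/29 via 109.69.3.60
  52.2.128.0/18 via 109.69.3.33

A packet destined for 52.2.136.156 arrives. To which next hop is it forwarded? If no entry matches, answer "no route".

109.69.3.33

Routes whose prefix contains 52.2.136.156:
  52.0.0.0/11 (52.0.0.0 - 52.31.255.255) -> 109.69.3.164
  52.2.128.0/18 (52.2.128.0 - 52.2.191.255) -> 109.69.3.33
More-specific entries that do NOT match:
  52.2.136.144/29 (52.2.136.144 - 52.2.136.151) does not contain 52.2.136.156
  52.2.200.0/22 (52.2.200.0 - 52.2.203.255) does not contain 52.2.136.156
  52.2.192.0/19 (52.2.192.0 - 52.2.223.255) does not contain 52.2.136.156
Longest matching prefix is /18 -> next hop 109.69.3.33.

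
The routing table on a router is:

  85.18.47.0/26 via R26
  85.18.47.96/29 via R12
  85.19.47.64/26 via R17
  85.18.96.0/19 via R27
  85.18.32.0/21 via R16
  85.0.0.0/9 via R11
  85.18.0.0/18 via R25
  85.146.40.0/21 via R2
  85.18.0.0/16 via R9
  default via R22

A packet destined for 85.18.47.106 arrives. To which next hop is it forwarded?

R25

Routes whose prefix contains 85.18.47.106:
  0.0.0.0/0 (default, matches everything) -> R22
  85.0.0.0/9 (85.0.0.0 - 85.127.255.255) -> R11
  85.18.0.0/16 (85.18.0.0 - 85.18.255.255) -> R9
  85.18.0.0/18 (85.18.0.0 - 85.18.63.255) -> R25
More-specific entries that do NOT match:
  85.18.47.96/29 (85.18.47.96 - 85.18.47.103) does not contain 85.18.47.106
  85.18.47.0/26 (85.18.47.0 - 85.18.47.63) does not contain 85.18.47.106
  85.19.47.64/26 (85.19.47.64 - 85.19.47.127) does not contain 85.18.47.106
  85.18.32.0/21 (85.18.32.0 - 85.18.39.255) does not contain 85.18.47.106
  85.146.40.0/21 (85.146.40.0 - 85.146.47.255) does not contain 85.18.47.106
  85.18.96.0/19 (85.18.96.0 - 85.18.127.255) does not contain 85.18.47.106
Longest matching prefix is /18 -> next hop R25.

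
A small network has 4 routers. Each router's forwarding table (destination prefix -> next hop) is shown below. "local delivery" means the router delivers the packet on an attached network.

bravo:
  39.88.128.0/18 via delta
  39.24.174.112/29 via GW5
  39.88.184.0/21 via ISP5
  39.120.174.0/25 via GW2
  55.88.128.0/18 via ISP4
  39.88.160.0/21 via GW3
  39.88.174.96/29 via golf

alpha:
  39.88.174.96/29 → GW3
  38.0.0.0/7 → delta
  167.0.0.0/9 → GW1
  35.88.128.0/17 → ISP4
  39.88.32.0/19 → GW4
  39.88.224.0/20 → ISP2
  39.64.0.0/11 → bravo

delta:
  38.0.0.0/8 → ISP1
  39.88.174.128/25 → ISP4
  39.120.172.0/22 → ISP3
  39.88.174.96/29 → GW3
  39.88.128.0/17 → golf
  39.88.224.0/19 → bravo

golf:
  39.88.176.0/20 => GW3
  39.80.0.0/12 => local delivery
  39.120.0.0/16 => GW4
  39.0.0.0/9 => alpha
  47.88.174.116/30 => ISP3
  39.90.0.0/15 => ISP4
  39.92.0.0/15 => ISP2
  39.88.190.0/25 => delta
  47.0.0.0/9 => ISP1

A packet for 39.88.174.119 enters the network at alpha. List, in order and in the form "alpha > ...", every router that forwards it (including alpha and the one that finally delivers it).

At alpha: longest match for 39.88.174.119 is 39.64.0.0/11 -> bravo
At bravo: longest match for 39.88.174.119 is 39.88.128.0/18 -> delta
At delta: longest match for 39.88.174.119 is 39.88.128.0/17 -> golf
At golf: longest match for 39.88.174.119 is 39.80.0.0/12 -> local delivery

alpha > bravo > delta > golf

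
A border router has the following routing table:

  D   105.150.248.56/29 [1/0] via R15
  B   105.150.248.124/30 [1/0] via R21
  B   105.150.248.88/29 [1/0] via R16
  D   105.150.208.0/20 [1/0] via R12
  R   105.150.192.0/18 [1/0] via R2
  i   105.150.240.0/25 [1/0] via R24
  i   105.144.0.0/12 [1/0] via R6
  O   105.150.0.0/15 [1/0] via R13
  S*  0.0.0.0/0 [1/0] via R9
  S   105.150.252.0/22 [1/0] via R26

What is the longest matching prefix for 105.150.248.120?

Entries matching 105.150.248.120:
  0.0.0.0/0 (default, matches everything)
  105.144.0.0/12 (105.144.0.0 - 105.159.255.255)
  105.150.0.0/15 (105.150.0.0 - 105.151.255.255)
  105.150.192.0/18 (105.150.192.0 - 105.150.255.255)
Most specific is 105.150.192.0/18.

105.150.192.0/18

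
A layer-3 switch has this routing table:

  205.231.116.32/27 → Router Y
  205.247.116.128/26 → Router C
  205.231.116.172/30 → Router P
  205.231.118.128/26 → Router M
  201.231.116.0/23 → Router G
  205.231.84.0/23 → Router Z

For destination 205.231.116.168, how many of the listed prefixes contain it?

0

No listed prefix contains 205.231.116.168.
Total matching entries: 0.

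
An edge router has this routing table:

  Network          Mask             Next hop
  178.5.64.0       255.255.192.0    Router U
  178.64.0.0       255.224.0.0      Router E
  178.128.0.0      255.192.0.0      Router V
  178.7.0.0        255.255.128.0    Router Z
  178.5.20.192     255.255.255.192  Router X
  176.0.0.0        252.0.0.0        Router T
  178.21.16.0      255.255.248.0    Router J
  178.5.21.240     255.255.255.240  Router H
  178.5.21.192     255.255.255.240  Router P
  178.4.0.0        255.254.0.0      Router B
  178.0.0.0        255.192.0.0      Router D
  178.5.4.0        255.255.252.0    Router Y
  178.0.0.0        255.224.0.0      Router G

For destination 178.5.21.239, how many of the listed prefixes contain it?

4

Prefixes containing 178.5.21.239:
  176.0.0.0/6 (176.0.0.0 - 179.255.255.255)
  178.0.0.0/10 (178.0.0.0 - 178.63.255.255)
  178.0.0.0/11 (178.0.0.0 - 178.31.255.255)
  178.4.0.0/15 (178.4.0.0 - 178.5.255.255)
Total matching entries: 4.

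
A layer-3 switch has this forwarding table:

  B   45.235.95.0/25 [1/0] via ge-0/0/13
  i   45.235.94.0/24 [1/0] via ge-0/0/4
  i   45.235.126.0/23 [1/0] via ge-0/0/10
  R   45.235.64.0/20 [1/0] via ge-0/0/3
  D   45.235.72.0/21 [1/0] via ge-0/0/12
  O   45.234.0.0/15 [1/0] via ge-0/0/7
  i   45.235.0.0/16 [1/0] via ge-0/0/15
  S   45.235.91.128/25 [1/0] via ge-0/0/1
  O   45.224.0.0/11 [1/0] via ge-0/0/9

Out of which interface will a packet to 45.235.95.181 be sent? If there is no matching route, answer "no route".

ge-0/0/15

Routes whose prefix contains 45.235.95.181:
  45.224.0.0/11 (45.224.0.0 - 45.255.255.255) -> ge-0/0/9
  45.234.0.0/15 (45.234.0.0 - 45.235.255.255) -> ge-0/0/7
  45.235.0.0/16 (45.235.0.0 - 45.235.255.255) -> ge-0/0/15
More-specific entries that do NOT match:
  45.235.95.0/25 (45.235.95.0 - 45.235.95.127) does not contain 45.235.95.181
  45.235.91.128/25 (45.235.91.128 - 45.235.91.255) does not contain 45.235.95.181
  45.235.94.0/24 (45.235.94.0 - 45.235.94.255) does not contain 45.235.95.181
  45.235.126.0/23 (45.235.126.0 - 45.235.127.255) does not contain 45.235.95.181
  45.235.72.0/21 (45.235.72.0 - 45.235.79.255) does not contain 45.235.95.181
  45.235.64.0/20 (45.235.64.0 - 45.235.79.255) does not contain 45.235.95.181
Longest matching prefix is /16 -> interface ge-0/0/15.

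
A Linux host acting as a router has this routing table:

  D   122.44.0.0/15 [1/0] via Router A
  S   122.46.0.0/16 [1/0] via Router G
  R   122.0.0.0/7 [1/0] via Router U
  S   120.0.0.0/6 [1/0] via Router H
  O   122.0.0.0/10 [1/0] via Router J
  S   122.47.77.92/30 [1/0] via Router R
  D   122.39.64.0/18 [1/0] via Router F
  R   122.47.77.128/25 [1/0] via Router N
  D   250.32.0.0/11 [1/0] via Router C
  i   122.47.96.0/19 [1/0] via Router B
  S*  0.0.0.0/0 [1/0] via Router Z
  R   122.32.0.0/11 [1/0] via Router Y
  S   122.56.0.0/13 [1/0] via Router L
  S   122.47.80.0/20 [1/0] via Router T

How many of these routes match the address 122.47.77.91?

Prefixes containing 122.47.77.91:
  0.0.0.0/0 (default, matches everything)
  120.0.0.0/6 (120.0.0.0 - 123.255.255.255)
  122.0.0.0/7 (122.0.0.0 - 123.255.255.255)
  122.0.0.0/10 (122.0.0.0 - 122.63.255.255)
  122.32.0.0/11 (122.32.0.0 - 122.63.255.255)
Total matching entries: 5.

5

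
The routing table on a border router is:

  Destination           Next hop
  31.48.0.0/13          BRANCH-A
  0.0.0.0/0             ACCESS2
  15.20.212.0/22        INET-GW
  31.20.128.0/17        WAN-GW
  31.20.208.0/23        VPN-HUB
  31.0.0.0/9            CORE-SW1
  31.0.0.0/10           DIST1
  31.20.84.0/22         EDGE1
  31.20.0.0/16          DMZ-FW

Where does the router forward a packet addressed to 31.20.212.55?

WAN-GW

Routes whose prefix contains 31.20.212.55:
  0.0.0.0/0 (default, matches everything) -> ACCESS2
  31.0.0.0/9 (31.0.0.0 - 31.127.255.255) -> CORE-SW1
  31.0.0.0/10 (31.0.0.0 - 31.63.255.255) -> DIST1
  31.20.0.0/16 (31.20.0.0 - 31.20.255.255) -> DMZ-FW
  31.20.128.0/17 (31.20.128.0 - 31.20.255.255) -> WAN-GW
More-specific entries that do NOT match:
  31.20.208.0/23 (31.20.208.0 - 31.20.209.255) does not contain 31.20.212.55
  15.20.212.0/22 (15.20.212.0 - 15.20.215.255) does not contain 31.20.212.55
  31.20.84.0/22 (31.20.84.0 - 31.20.87.255) does not contain 31.20.212.55
Longest matching prefix is /17 -> next hop WAN-GW.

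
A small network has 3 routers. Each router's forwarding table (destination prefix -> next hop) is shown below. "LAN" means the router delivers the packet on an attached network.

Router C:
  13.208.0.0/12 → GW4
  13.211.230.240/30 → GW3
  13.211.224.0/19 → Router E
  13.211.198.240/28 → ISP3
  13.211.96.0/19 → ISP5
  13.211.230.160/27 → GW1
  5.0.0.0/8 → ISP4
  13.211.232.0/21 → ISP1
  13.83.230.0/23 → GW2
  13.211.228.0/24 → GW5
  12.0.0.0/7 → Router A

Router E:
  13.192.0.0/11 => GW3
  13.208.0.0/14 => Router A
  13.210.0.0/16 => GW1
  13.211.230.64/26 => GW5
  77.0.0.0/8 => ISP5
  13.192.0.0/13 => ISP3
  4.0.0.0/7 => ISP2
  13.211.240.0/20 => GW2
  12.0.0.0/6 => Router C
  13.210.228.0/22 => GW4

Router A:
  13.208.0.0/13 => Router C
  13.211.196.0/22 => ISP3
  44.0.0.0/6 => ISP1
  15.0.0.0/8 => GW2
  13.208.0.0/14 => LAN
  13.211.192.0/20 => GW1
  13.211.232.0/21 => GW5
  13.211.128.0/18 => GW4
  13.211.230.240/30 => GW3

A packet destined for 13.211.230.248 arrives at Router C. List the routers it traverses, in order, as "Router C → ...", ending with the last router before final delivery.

At Router C: longest match for 13.211.230.248 is 13.211.224.0/19 -> Router E
At Router E: longest match for 13.211.230.248 is 13.208.0.0/14 -> Router A
At Router A: longest match for 13.211.230.248 is 13.208.0.0/14 -> LAN

Router C → Router E → Router A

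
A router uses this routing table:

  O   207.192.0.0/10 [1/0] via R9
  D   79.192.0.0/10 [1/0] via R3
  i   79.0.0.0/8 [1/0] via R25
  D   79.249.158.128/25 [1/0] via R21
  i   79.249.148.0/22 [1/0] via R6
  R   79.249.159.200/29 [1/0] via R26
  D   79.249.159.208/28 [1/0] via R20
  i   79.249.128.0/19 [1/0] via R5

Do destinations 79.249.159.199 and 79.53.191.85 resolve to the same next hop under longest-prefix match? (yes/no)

no

79.249.159.199: longest match 79.249.128.0/19 -> R5
79.53.191.85: longest match 79.0.0.0/8 -> R25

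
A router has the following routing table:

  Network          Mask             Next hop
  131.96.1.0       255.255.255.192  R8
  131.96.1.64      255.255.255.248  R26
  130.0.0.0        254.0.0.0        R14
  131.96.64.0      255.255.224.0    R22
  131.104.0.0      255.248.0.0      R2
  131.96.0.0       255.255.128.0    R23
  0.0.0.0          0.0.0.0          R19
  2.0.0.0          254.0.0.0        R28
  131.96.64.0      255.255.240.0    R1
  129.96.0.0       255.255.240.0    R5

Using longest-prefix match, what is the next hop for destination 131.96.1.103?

R23

Routes whose prefix contains 131.96.1.103:
  0.0.0.0/0 (default, matches everything) -> R19
  130.0.0.0/7 (130.0.0.0 - 131.255.255.255) -> R14
  131.96.0.0/17 (131.96.0.0 - 131.96.127.255) -> R23
More-specific entries that do NOT match:
  131.96.1.64/29 (131.96.1.64 - 131.96.1.71) does not contain 131.96.1.103
  131.96.1.0/26 (131.96.1.0 - 131.96.1.63) does not contain 131.96.1.103
  131.96.64.0/20 (131.96.64.0 - 131.96.79.255) does not contain 131.96.1.103
  129.96.0.0/20 (129.96.0.0 - 129.96.15.255) does not contain 131.96.1.103
  131.96.64.0/19 (131.96.64.0 - 131.96.95.255) does not contain 131.96.1.103
Longest matching prefix is /17 -> next hop R23.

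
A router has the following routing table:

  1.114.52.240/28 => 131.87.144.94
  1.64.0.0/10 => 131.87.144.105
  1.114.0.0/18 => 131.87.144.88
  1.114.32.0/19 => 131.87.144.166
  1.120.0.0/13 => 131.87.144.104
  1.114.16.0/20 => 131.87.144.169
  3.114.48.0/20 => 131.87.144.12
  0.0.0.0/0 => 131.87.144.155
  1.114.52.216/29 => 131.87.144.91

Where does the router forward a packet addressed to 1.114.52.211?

Routes whose prefix contains 1.114.52.211:
  0.0.0.0/0 (default, matches everything) -> 131.87.144.155
  1.64.0.0/10 (1.64.0.0 - 1.127.255.255) -> 131.87.144.105
  1.114.0.0/18 (1.114.0.0 - 1.114.63.255) -> 131.87.144.88
  1.114.32.0/19 (1.114.32.0 - 1.114.63.255) -> 131.87.144.166
More-specific entries that do NOT match:
  1.114.52.216/29 (1.114.52.216 - 1.114.52.223) does not contain 1.114.52.211
  1.114.52.240/28 (1.114.52.240 - 1.114.52.255) does not contain 1.114.52.211
  1.114.16.0/20 (1.114.16.0 - 1.114.31.255) does not contain 1.114.52.211
  3.114.48.0/20 (3.114.48.0 - 3.114.63.255) does not contain 1.114.52.211
Longest matching prefix is /19 -> next hop 131.87.144.166.

131.87.144.166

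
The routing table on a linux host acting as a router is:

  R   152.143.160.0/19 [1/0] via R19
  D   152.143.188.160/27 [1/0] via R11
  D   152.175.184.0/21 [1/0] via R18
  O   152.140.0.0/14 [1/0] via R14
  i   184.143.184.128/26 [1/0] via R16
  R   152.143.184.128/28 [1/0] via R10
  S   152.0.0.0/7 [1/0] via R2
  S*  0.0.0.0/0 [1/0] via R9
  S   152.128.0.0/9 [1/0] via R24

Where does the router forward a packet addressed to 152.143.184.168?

Routes whose prefix contains 152.143.184.168:
  0.0.0.0/0 (default, matches everything) -> R9
  152.0.0.0/7 (152.0.0.0 - 153.255.255.255) -> R2
  152.128.0.0/9 (152.128.0.0 - 152.255.255.255) -> R24
  152.140.0.0/14 (152.140.0.0 - 152.143.255.255) -> R14
  152.143.160.0/19 (152.143.160.0 - 152.143.191.255) -> R19
More-specific entries that do NOT match:
  152.143.184.128/28 (152.143.184.128 - 152.143.184.143) does not contain 152.143.184.168
  152.143.188.160/27 (152.143.188.160 - 152.143.188.191) does not contain 152.143.184.168
  184.143.184.128/26 (184.143.184.128 - 184.143.184.191) does not contain 152.143.184.168
  152.175.184.0/21 (152.175.184.0 - 152.175.191.255) does not contain 152.143.184.168
Longest matching prefix is /19 -> next hop R19.

R19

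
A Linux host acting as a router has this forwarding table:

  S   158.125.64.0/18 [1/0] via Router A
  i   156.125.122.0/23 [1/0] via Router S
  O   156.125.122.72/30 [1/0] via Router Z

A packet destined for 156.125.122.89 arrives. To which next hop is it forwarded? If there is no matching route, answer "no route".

Router S

Routes whose prefix contains 156.125.122.89:
  156.125.122.0/23 (156.125.122.0 - 156.125.123.255) -> Router S
More-specific entries that do NOT match:
  156.125.122.72/30 (156.125.122.72 - 156.125.122.75) does not contain 156.125.122.89
Longest matching prefix is /23 -> next hop Router S.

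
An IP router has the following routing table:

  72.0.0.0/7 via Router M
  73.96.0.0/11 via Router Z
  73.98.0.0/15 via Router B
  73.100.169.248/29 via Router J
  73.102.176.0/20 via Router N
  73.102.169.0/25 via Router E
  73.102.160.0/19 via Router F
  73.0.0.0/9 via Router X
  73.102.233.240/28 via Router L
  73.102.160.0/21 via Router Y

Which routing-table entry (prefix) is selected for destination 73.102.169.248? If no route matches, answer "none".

73.102.160.0/19

Entries matching 73.102.169.248:
  72.0.0.0/7 (72.0.0.0 - 73.255.255.255)
  73.0.0.0/9 (73.0.0.0 - 73.127.255.255)
  73.96.0.0/11 (73.96.0.0 - 73.127.255.255)
  73.102.160.0/19 (73.102.160.0 - 73.102.191.255)
Most specific is 73.102.160.0/19.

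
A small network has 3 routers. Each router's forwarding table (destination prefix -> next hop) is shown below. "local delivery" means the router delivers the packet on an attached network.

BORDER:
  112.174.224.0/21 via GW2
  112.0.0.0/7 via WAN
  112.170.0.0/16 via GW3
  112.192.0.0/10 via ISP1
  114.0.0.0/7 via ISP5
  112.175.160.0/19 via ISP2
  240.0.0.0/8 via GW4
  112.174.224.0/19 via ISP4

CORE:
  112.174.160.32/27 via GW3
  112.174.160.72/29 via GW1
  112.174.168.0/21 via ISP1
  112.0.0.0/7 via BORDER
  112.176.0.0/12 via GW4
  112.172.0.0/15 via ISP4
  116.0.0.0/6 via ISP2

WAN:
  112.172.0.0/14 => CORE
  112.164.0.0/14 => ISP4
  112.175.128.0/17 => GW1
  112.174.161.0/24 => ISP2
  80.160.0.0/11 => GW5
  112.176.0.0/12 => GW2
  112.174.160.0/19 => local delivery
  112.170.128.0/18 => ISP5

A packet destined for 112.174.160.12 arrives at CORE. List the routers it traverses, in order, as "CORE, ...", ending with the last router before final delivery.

At CORE: longest match for 112.174.160.12 is 112.0.0.0/7 -> BORDER
At BORDER: longest match for 112.174.160.12 is 112.0.0.0/7 -> WAN
At WAN: longest match for 112.174.160.12 is 112.174.160.0/19 -> local delivery

CORE, BORDER, WAN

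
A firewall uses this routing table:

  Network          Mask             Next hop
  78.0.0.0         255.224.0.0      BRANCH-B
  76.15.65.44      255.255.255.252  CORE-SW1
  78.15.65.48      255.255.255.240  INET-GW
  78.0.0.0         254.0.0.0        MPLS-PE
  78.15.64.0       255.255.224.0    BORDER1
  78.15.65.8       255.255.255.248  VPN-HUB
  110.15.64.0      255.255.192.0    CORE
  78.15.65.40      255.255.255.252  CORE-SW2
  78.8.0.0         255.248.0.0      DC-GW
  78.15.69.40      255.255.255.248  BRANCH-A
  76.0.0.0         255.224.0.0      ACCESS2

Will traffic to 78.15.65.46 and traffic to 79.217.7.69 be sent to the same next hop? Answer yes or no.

78.15.65.46: longest match 78.15.64.0/19 -> BORDER1
79.217.7.69: longest match 78.0.0.0/7 -> MPLS-PE

no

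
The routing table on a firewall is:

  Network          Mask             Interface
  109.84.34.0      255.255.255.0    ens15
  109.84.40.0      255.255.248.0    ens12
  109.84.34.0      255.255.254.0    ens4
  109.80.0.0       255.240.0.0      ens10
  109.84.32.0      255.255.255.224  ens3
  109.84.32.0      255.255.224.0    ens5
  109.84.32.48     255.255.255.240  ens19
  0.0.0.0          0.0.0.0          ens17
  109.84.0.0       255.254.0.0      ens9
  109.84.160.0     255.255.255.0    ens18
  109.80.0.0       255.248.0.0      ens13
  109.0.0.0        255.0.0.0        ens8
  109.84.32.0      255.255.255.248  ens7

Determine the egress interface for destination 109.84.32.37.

ens5

Routes whose prefix contains 109.84.32.37:
  0.0.0.0/0 (default, matches everything) -> ens17
  109.0.0.0/8 (109.0.0.0 - 109.255.255.255) -> ens8
  109.80.0.0/12 (109.80.0.0 - 109.95.255.255) -> ens10
  109.80.0.0/13 (109.80.0.0 - 109.87.255.255) -> ens13
  109.84.0.0/15 (109.84.0.0 - 109.85.255.255) -> ens9
  109.84.32.0/19 (109.84.32.0 - 109.84.63.255) -> ens5
More-specific entries that do NOT match:
  109.84.32.0/29 (109.84.32.0 - 109.84.32.7) does not contain 109.84.32.37
  109.84.32.48/28 (109.84.32.48 - 109.84.32.63) does not contain 109.84.32.37
  109.84.32.0/27 (109.84.32.0 - 109.84.32.31) does not contain 109.84.32.37
  109.84.34.0/24 (109.84.34.0 - 109.84.34.255) does not contain 109.84.32.37
  109.84.160.0/24 (109.84.160.0 - 109.84.160.255) does not contain 109.84.32.37
  109.84.34.0/23 (109.84.34.0 - 109.84.35.255) does not contain 109.84.32.37
  109.84.40.0/21 (109.84.40.0 - 109.84.47.255) does not contain 109.84.32.37
Longest matching prefix is /19 -> interface ens5.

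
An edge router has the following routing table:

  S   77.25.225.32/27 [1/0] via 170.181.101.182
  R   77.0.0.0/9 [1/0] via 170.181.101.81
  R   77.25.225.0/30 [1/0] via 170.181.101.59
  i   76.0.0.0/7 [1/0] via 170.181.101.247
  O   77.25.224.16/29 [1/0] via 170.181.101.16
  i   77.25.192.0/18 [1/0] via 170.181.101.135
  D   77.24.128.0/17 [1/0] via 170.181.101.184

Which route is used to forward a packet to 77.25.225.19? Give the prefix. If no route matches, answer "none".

77.25.192.0/18

Entries matching 77.25.225.19:
  76.0.0.0/7 (76.0.0.0 - 77.255.255.255)
  77.0.0.0/9 (77.0.0.0 - 77.127.255.255)
  77.25.192.0/18 (77.25.192.0 - 77.25.255.255)
Most specific is 77.25.192.0/18.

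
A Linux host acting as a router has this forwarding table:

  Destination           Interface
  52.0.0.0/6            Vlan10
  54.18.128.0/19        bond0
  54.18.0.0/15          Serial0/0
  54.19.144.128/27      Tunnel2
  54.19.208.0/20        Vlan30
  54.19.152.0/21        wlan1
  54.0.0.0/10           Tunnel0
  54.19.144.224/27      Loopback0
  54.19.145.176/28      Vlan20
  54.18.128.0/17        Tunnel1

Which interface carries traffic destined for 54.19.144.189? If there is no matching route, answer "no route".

Serial0/0

Routes whose prefix contains 54.19.144.189:
  52.0.0.0/6 (52.0.0.0 - 55.255.255.255) -> Vlan10
  54.0.0.0/10 (54.0.0.0 - 54.63.255.255) -> Tunnel0
  54.18.0.0/15 (54.18.0.0 - 54.19.255.255) -> Serial0/0
More-specific entries that do NOT match:
  54.19.145.176/28 (54.19.145.176 - 54.19.145.191) does not contain 54.19.144.189
  54.19.144.128/27 (54.19.144.128 - 54.19.144.159) does not contain 54.19.144.189
  54.19.144.224/27 (54.19.144.224 - 54.19.144.255) does not contain 54.19.144.189
  54.19.152.0/21 (54.19.152.0 - 54.19.159.255) does not contain 54.19.144.189
  54.19.208.0/20 (54.19.208.0 - 54.19.223.255) does not contain 54.19.144.189
  54.18.128.0/19 (54.18.128.0 - 54.18.159.255) does not contain 54.19.144.189
  54.18.128.0/17 (54.18.128.0 - 54.18.255.255) does not contain 54.19.144.189
Longest matching prefix is /15 -> interface Serial0/0.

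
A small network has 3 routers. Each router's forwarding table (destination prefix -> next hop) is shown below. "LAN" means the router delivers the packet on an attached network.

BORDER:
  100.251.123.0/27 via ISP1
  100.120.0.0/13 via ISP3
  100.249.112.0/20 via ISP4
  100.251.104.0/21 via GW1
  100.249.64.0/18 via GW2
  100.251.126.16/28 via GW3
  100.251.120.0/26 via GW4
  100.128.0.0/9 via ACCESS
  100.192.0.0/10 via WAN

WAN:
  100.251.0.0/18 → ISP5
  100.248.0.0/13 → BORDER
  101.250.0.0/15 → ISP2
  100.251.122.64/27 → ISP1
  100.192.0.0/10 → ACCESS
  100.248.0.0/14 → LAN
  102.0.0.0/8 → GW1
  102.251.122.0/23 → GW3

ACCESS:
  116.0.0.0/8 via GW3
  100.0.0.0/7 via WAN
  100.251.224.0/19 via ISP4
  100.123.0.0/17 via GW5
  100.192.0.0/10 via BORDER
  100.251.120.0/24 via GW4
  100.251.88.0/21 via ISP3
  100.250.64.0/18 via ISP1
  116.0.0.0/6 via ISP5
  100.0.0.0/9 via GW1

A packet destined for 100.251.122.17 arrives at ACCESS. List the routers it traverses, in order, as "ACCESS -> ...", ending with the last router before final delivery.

At ACCESS: longest match for 100.251.122.17 is 100.192.0.0/10 -> BORDER
At BORDER: longest match for 100.251.122.17 is 100.192.0.0/10 -> WAN
At WAN: longest match for 100.251.122.17 is 100.248.0.0/14 -> LAN

ACCESS -> BORDER -> WAN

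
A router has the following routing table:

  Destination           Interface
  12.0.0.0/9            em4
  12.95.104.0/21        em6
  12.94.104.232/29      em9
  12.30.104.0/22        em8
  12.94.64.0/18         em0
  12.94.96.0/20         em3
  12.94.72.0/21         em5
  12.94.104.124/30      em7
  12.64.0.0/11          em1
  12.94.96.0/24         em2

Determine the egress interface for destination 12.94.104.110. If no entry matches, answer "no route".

Routes whose prefix contains 12.94.104.110:
  12.0.0.0/9 (12.0.0.0 - 12.127.255.255) -> em4
  12.64.0.0/11 (12.64.0.0 - 12.95.255.255) -> em1
  12.94.64.0/18 (12.94.64.0 - 12.94.127.255) -> em0
  12.94.96.0/20 (12.94.96.0 - 12.94.111.255) -> em3
More-specific entries that do NOT match:
  12.94.104.124/30 (12.94.104.124 - 12.94.104.127) does not contain 12.94.104.110
  12.94.104.232/29 (12.94.104.232 - 12.94.104.239) does not contain 12.94.104.110
  12.94.96.0/24 (12.94.96.0 - 12.94.96.255) does not contain 12.94.104.110
  12.30.104.0/22 (12.30.104.0 - 12.30.107.255) does not contain 12.94.104.110
  12.95.104.0/21 (12.95.104.0 - 12.95.111.255) does not contain 12.94.104.110
  12.94.72.0/21 (12.94.72.0 - 12.94.79.255) does not contain 12.94.104.110
Longest matching prefix is /20 -> interface em3.

em3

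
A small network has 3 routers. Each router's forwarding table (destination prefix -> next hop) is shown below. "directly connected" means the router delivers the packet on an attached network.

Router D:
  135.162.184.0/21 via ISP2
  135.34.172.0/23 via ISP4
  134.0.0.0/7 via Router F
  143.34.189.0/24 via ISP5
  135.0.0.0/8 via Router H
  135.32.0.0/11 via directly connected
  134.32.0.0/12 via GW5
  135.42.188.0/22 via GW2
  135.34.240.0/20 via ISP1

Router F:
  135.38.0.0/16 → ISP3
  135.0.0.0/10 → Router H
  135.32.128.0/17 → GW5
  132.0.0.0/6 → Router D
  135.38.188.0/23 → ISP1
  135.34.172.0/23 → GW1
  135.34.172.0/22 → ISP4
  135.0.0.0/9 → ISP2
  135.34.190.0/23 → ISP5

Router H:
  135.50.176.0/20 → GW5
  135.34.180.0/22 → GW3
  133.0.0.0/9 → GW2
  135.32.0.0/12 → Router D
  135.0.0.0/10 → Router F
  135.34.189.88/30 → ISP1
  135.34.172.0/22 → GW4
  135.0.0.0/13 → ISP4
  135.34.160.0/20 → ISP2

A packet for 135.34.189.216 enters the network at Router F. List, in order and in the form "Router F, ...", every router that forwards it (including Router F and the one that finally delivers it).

At Router F: longest match for 135.34.189.216 is 135.0.0.0/10 -> Router H
At Router H: longest match for 135.34.189.216 is 135.32.0.0/12 -> Router D
At Router D: longest match for 135.34.189.216 is 135.32.0.0/11 -> directly connected

Router F, Router H, Router D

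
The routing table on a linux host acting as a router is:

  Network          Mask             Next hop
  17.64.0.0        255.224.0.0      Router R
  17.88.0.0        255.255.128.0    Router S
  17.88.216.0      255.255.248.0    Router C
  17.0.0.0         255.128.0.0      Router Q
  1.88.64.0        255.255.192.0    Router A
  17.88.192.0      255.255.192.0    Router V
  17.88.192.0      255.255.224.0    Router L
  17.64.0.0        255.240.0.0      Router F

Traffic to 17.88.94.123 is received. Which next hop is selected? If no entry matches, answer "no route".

Router S

Routes whose prefix contains 17.88.94.123:
  17.0.0.0/9 (17.0.0.0 - 17.127.255.255) -> Router Q
  17.64.0.0/11 (17.64.0.0 - 17.95.255.255) -> Router R
  17.88.0.0/17 (17.88.0.0 - 17.88.127.255) -> Router S
More-specific entries that do NOT match:
  17.88.216.0/21 (17.88.216.0 - 17.88.223.255) does not contain 17.88.94.123
  17.88.192.0/19 (17.88.192.0 - 17.88.223.255) does not contain 17.88.94.123
  1.88.64.0/18 (1.88.64.0 - 1.88.127.255) does not contain 17.88.94.123
  17.88.192.0/18 (17.88.192.0 - 17.88.255.255) does not contain 17.88.94.123
Longest matching prefix is /17 -> next hop Router S.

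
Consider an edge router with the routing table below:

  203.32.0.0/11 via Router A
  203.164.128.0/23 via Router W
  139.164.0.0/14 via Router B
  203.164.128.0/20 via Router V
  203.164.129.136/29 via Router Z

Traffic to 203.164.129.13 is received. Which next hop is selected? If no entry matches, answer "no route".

Routes whose prefix contains 203.164.129.13:
  203.164.128.0/20 (203.164.128.0 - 203.164.143.255) -> Router V
  203.164.128.0/23 (203.164.128.0 - 203.164.129.255) -> Router W
More-specific entries that do NOT match:
  203.164.129.136/29 (203.164.129.136 - 203.164.129.143) does not contain 203.164.129.13
Longest matching prefix is /23 -> next hop Router W.

Router W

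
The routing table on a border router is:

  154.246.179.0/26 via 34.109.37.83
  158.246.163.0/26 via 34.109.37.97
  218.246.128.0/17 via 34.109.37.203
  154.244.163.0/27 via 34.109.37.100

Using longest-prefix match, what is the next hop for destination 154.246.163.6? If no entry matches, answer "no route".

no route

No entry's prefix contains 154.246.163.6; there is no default route.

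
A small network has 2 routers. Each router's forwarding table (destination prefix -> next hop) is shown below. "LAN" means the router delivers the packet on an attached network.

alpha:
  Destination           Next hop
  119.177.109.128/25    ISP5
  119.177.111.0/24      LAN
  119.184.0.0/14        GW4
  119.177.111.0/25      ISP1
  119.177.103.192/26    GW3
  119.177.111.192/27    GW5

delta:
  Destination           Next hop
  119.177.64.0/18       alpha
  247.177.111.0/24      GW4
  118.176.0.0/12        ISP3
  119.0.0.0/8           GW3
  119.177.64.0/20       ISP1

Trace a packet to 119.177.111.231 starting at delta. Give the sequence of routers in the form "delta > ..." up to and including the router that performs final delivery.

delta > alpha

At delta: longest match for 119.177.111.231 is 119.177.64.0/18 -> alpha
At alpha: longest match for 119.177.111.231 is 119.177.111.0/24 -> LAN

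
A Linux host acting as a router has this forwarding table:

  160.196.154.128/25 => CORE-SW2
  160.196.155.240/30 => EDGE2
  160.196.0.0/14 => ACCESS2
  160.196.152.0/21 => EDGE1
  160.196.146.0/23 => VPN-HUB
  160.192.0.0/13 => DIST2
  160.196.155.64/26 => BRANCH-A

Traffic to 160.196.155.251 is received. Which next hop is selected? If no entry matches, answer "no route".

Routes whose prefix contains 160.196.155.251:
  160.192.0.0/13 (160.192.0.0 - 160.199.255.255) -> DIST2
  160.196.0.0/14 (160.196.0.0 - 160.199.255.255) -> ACCESS2
  160.196.152.0/21 (160.196.152.0 - 160.196.159.255) -> EDGE1
More-specific entries that do NOT match:
  160.196.155.240/30 (160.196.155.240 - 160.196.155.243) does not contain 160.196.155.251
  160.196.155.64/26 (160.196.155.64 - 160.196.155.127) does not contain 160.196.155.251
  160.196.154.128/25 (160.196.154.128 - 160.196.154.255) does not contain 160.196.155.251
  160.196.146.0/23 (160.196.146.0 - 160.196.147.255) does not contain 160.196.155.251
Longest matching prefix is /21 -> next hop EDGE1.

EDGE1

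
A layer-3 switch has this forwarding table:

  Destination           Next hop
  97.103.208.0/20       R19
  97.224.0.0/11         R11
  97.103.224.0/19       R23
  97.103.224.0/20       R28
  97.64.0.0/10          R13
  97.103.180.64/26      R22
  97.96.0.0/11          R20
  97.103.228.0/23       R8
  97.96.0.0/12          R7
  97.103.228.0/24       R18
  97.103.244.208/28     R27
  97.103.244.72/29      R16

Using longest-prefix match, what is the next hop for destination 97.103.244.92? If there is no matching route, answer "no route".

Routes whose prefix contains 97.103.244.92:
  97.64.0.0/10 (97.64.0.0 - 97.127.255.255) -> R13
  97.96.0.0/11 (97.96.0.0 - 97.127.255.255) -> R20
  97.96.0.0/12 (97.96.0.0 - 97.111.255.255) -> R7
  97.103.224.0/19 (97.103.224.0 - 97.103.255.255) -> R23
More-specific entries that do NOT match:
  97.103.244.72/29 (97.103.244.72 - 97.103.244.79) does not contain 97.103.244.92
  97.103.244.208/28 (97.103.244.208 - 97.103.244.223) does not contain 97.103.244.92
  97.103.180.64/26 (97.103.180.64 - 97.103.180.127) does not contain 97.103.244.92
  97.103.228.0/24 (97.103.228.0 - 97.103.228.255) does not contain 97.103.244.92
  97.103.228.0/23 (97.103.228.0 - 97.103.229.255) does not contain 97.103.244.92
  97.103.208.0/20 (97.103.208.0 - 97.103.223.255) does not contain 97.103.244.92
  97.103.224.0/20 (97.103.224.0 - 97.103.239.255) does not contain 97.103.244.92
Longest matching prefix is /19 -> next hop R23.

R23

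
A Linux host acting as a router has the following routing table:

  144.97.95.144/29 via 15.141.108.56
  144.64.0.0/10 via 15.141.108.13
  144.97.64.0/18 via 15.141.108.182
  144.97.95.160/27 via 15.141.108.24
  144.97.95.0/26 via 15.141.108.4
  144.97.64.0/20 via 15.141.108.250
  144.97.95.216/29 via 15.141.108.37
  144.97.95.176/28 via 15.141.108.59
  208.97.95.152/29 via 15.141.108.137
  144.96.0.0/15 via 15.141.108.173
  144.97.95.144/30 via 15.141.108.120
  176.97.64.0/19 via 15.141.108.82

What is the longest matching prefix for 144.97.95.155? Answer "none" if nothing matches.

Entries matching 144.97.95.155:
  144.64.0.0/10 (144.64.0.0 - 144.127.255.255)
  144.96.0.0/15 (144.96.0.0 - 144.97.255.255)
  144.97.64.0/18 (144.97.64.0 - 144.97.127.255)
Most specific is 144.97.64.0/18.

144.97.64.0/18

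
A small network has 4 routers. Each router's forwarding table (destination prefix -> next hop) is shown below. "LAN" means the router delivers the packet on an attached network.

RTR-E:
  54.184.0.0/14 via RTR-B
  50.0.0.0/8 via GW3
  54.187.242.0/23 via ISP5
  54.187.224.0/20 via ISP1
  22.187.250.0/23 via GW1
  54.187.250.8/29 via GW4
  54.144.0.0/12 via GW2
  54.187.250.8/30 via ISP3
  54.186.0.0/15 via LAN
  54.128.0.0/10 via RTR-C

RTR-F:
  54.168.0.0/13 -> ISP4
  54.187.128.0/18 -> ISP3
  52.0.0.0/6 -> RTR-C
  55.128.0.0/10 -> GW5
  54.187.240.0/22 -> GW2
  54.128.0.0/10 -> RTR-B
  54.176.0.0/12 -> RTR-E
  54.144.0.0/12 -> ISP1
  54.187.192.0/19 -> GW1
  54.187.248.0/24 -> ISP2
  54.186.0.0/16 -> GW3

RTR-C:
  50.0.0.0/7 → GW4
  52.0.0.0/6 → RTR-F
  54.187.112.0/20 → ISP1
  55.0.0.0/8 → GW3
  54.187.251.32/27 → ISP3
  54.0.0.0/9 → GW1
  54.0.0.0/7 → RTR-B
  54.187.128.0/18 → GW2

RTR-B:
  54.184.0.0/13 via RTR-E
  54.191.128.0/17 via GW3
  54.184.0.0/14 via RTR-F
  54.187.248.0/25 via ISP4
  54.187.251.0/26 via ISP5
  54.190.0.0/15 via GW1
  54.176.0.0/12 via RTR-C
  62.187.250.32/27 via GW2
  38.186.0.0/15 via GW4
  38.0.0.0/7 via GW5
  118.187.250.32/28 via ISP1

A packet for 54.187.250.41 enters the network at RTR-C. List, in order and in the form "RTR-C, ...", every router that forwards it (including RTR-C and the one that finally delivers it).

At RTR-C: longest match for 54.187.250.41 is 54.0.0.0/7 -> RTR-B
At RTR-B: longest match for 54.187.250.41 is 54.184.0.0/14 -> RTR-F
At RTR-F: longest match for 54.187.250.41 is 54.176.0.0/12 -> RTR-E
At RTR-E: longest match for 54.187.250.41 is 54.186.0.0/15 -> LAN

RTR-C, RTR-B, RTR-F, RTR-E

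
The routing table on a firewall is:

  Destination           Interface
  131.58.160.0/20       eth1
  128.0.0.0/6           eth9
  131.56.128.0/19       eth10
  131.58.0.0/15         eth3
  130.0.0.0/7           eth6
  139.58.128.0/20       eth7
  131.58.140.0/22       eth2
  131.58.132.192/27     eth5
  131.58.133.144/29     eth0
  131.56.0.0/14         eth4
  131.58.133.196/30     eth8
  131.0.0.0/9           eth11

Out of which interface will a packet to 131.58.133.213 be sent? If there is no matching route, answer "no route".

Routes whose prefix contains 131.58.133.213:
  128.0.0.0/6 (128.0.0.0 - 131.255.255.255) -> eth9
  130.0.0.0/7 (130.0.0.0 - 131.255.255.255) -> eth6
  131.0.0.0/9 (131.0.0.0 - 131.127.255.255) -> eth11
  131.56.0.0/14 (131.56.0.0 - 131.59.255.255) -> eth4
  131.58.0.0/15 (131.58.0.0 - 131.59.255.255) -> eth3
More-specific entries that do NOT match:
  131.58.133.196/30 (131.58.133.196 - 131.58.133.199) does not contain 131.58.133.213
  131.58.133.144/29 (131.58.133.144 - 131.58.133.151) does not contain 131.58.133.213
  131.58.132.192/27 (131.58.132.192 - 131.58.132.223) does not contain 131.58.133.213
  131.58.140.0/22 (131.58.140.0 - 131.58.143.255) does not contain 131.58.133.213
  131.58.160.0/20 (131.58.160.0 - 131.58.175.255) does not contain 131.58.133.213
  139.58.128.0/20 (139.58.128.0 - 139.58.143.255) does not contain 131.58.133.213
  131.56.128.0/19 (131.56.128.0 - 131.56.159.255) does not contain 131.58.133.213
Longest matching prefix is /15 -> interface eth3.

eth3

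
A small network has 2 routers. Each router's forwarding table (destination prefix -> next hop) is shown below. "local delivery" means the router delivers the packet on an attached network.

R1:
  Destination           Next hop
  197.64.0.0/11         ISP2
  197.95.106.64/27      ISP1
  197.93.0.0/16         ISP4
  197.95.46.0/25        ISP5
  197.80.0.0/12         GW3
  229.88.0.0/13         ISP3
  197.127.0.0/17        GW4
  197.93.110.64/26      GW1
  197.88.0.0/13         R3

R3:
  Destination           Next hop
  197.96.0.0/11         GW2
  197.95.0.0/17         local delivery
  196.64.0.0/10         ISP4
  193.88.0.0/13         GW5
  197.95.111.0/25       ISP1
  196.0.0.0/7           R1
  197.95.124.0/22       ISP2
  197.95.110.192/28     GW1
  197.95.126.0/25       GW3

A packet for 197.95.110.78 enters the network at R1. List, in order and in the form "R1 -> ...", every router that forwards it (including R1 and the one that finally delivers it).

At R1: longest match for 197.95.110.78 is 197.88.0.0/13 -> R3
At R3: longest match for 197.95.110.78 is 197.95.0.0/17 -> local delivery

R1 -> R3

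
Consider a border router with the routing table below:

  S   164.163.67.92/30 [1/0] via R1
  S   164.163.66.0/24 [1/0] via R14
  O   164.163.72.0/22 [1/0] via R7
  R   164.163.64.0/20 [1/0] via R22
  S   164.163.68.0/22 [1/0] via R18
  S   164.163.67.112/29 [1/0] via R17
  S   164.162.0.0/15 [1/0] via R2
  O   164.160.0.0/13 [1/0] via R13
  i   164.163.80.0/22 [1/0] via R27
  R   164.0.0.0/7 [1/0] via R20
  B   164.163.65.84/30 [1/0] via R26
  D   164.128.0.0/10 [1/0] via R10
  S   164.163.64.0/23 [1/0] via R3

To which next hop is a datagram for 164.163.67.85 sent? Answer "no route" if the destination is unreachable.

R22

Routes whose prefix contains 164.163.67.85:
  164.0.0.0/7 (164.0.0.0 - 165.255.255.255) -> R20
  164.128.0.0/10 (164.128.0.0 - 164.191.255.255) -> R10
  164.160.0.0/13 (164.160.0.0 - 164.167.255.255) -> R13
  164.162.0.0/15 (164.162.0.0 - 164.163.255.255) -> R2
  164.163.64.0/20 (164.163.64.0 - 164.163.79.255) -> R22
More-specific entries that do NOT match:
  164.163.67.92/30 (164.163.67.92 - 164.163.67.95) does not contain 164.163.67.85
  164.163.65.84/30 (164.163.65.84 - 164.163.65.87) does not contain 164.163.67.85
  164.163.67.112/29 (164.163.67.112 - 164.163.67.119) does not contain 164.163.67.85
  164.163.66.0/24 (164.163.66.0 - 164.163.66.255) does not contain 164.163.67.85
  164.163.64.0/23 (164.163.64.0 - 164.163.65.255) does not contain 164.163.67.85
  164.163.72.0/22 (164.163.72.0 - 164.163.75.255) does not contain 164.163.67.85
  164.163.68.0/22 (164.163.68.0 - 164.163.71.255) does not contain 164.163.67.85
  164.163.80.0/22 (164.163.80.0 - 164.163.83.255) does not contain 164.163.67.85
Longest matching prefix is /20 -> next hop R22.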